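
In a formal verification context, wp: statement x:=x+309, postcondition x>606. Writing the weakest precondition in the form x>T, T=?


Formula: wp(x:=E, P) = P[E/x] (substitute E for x in postcondition)
Step 1: Postcondition: x>606
Step 2: Substitute x+309 for x: x+309>606
Step 3: Solve for x: x > 606-309 = 297

297


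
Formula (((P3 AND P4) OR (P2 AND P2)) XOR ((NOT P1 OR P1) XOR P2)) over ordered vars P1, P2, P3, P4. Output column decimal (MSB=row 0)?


Formula: (((P3 AND P4) OR (P2 AND P2)) XOR ((NOT P1 OR P1) XOR P2)) over P1, P2, P3, P4 (16 rows)
Evaluate each row (bits = P1,P2,P3,P4, MSB first):
  row 0 [0000]: (((0 AND 0) OR (0 AND 0)) XOR ((NOT 0 OR 0) XOR 0)) -> 1
  row 1 [0001]: (((0 AND 1) OR (0 AND 0)) XOR ((NOT 0 OR 0) XOR 0)) -> 1
  row 2 [0010]: (((1 AND 0) OR (0 AND 0)) XOR ((NOT 0 OR 0) XOR 0)) -> 1
  row 3 [0011]: (((1 AND 1) OR (0 AND 0)) XOR ((NOT 0 OR 0) XOR 0)) -> 0
  row 4 [0100]: (((0 AND 0) OR (1 AND 1)) XOR ((NOT 0 OR 0) XOR 1)) -> 1
  row 5 [0101]: (((0 AND 1) OR (1 AND 1)) XOR ((NOT 0 OR 0) XOR 1)) -> 1
  row 6 [0110]: (((1 AND 0) OR (1 AND 1)) XOR ((NOT 0 OR 0) XOR 1)) -> 1
  row 7 [0111]: (((1 AND 1) OR (1 AND 1)) XOR ((NOT 0 OR 0) XOR 1)) -> 1
  row 8 [1000]: (((0 AND 0) OR (0 AND 0)) XOR ((NOT 1 OR 1) XOR 0)) -> 1
  row 9 [1001]: (((0 AND 1) OR (0 AND 0)) XOR ((NOT 1 OR 1) XOR 0)) -> 1
  row 10 [1010]: (((1 AND 0) OR (0 AND 0)) XOR ((NOT 1 OR 1) XOR 0)) -> 1
  row 11 [1011]: (((1 AND 1) OR (0 AND 0)) XOR ((NOT 1 OR 1) XOR 0)) -> 0
  row 12 [1100]: (((0 AND 0) OR (1 AND 1)) XOR ((NOT 1 OR 1) XOR 1)) -> 1
  row 13 [1101]: (((0 AND 1) OR (1 AND 1)) XOR ((NOT 1 OR 1) XOR 1)) -> 1
  row 14 [1110]: (((1 AND 0) OR (1 AND 1)) XOR ((NOT 1 OR 1) XOR 1)) -> 1
  row 15 [1111]: (((1 AND 1) OR (1 AND 1)) XOR ((NOT 1 OR 1) XOR 1)) -> 1
Full result column, 4 rows per line (P1,P2 fixed per line; P3,P4 runs 00..11 left to right):
  rows 0-3 [P1,P2=00]: 1110  = hex E
  rows 4-7 [P1,P2=01]: 1111  = hex F
  rows 8-11 [P1,P2=10]: 1110  = hex E
  rows 12-15 [P1,P2=11]: 1111  = hex F
Output column (row 0 .. row 15) = 1110111111101111
Output column grouped in 4s = 1110 1111 1110 1111 = 0xEFEF
Convert to decimal digit by digit (value = value*16 + digit):
  E -> 14
  14*16 + 15 (F) = 239
  239*16 + 14 (E) = 3838
  3838*16 + 15 (F) = 61423
Decimal = 61423

61423


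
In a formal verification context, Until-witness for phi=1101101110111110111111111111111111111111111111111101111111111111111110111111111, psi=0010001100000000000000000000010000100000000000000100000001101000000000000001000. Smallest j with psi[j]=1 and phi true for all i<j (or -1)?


(phi U psi) at 0: need smallest j with psi[j]=1 and phi[i]=1 for all i in [0,j).
Scan from step 0:
  step 0: phi=1, psi=0 -> continue
  step 1: phi=1, psi=0 -> continue
  step 2: psi=1 and phi held for [0,2) -> witness found
Witness step = 2

2


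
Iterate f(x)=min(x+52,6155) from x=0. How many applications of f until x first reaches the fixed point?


Step 1: x=0, cap=6155, increment=52
Step 2: x grows by 52 each step until capped at 6155; fixed point is x=6155
Step 3: iterations = ceil(6155/52) = 119

119


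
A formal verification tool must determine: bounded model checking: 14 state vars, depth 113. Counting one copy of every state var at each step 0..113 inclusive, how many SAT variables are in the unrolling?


BMC unrolls to depth k, creating one copy of each state var for steps 0..k.
Step count = 113 + 1 = 114 (steps 0 through 113)
Vars per step = 14
Total = 14 * 114 = 1596

1596


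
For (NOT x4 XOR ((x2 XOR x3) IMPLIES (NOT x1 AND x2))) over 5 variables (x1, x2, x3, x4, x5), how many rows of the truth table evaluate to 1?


Formula: (NOT x4 XOR ((x2 XOR x3) IMPLIES (NOT x1 AND x2))) over 5 vars (32 rows)
Evaluate each row (x1, x2, x3, x4, x5 as bits, MSB first):
  row 0 [00000]: (NOT 0 XOR ((0 XOR 0) IMPLIES (NOT 0 AND 0))) -> 0
  row 1 [00001]: (NOT 0 XOR ((0 XOR 0) IMPLIES (NOT 0 AND 0))) -> 0
  row 2 [00010]: (NOT 1 XOR ((0 XOR 0) IMPLIES (NOT 0 AND 0))) -> 1
  row 3 [00011]: (NOT 1 XOR ((0 XOR 0) IMPLIES (NOT 0 AND 0))) -> 1
  row 4 [00100]: (NOT 0 XOR ((0 XOR 1) IMPLIES (NOT 0 AND 0))) -> 1
  row 5 [00101]: (NOT 0 XOR ((0 XOR 1) IMPLIES (NOT 0 AND 0))) -> 1
  row 6 [00110]: (NOT 1 XOR ((0 XOR 1) IMPLIES (NOT 0 AND 0))) -> 0
  row 7 [00111]: (NOT 1 XOR ((0 XOR 1) IMPLIES (NOT 0 AND 0))) -> 0
  row 8 [01000]: (NOT 0 XOR ((1 XOR 0) IMPLIES (NOT 0 AND 1))) -> 0
  row 9 [01001]: (NOT 0 XOR ((1 XOR 0) IMPLIES (NOT 0 AND 1))) -> 0
  row 10 [01010]: (NOT 1 XOR ((1 XOR 0) IMPLIES (NOT 0 AND 1))) -> 1
  row 11 [01011]: (NOT 1 XOR ((1 XOR 0) IMPLIES (NOT 0 AND 1))) -> 1
  row 12 [01100]: (NOT 0 XOR ((1 XOR 1) IMPLIES (NOT 0 AND 1))) -> 0
  row 13 [01101]: (NOT 0 XOR ((1 XOR 1) IMPLIES (NOT 0 AND 1))) -> 0
  row 14 [01110]: (NOT 1 XOR ((1 XOR 1) IMPLIES (NOT 0 AND 1))) -> 1
  row 15 [01111]: (NOT 1 XOR ((1 XOR 1) IMPLIES (NOT 0 AND 1))) -> 1
  row 16 [10000]: (NOT 0 XOR ((0 XOR 0) IMPLIES (NOT 1 AND 0))) -> 0
  row 17 [10001]: (NOT 0 XOR ((0 XOR 0) IMPLIES (NOT 1 AND 0))) -> 0
  row 18 [10010]: (NOT 1 XOR ((0 XOR 0) IMPLIES (NOT 1 AND 0))) -> 1
  row 19 [10011]: (NOT 1 XOR ((0 XOR 0) IMPLIES (NOT 1 AND 0))) -> 1
  row 20 [10100]: (NOT 0 XOR ((0 XOR 1) IMPLIES (NOT 1 AND 0))) -> 1
  row 21 [10101]: (NOT 0 XOR ((0 XOR 1) IMPLIES (NOT 1 AND 0))) -> 1
  row 22 [10110]: (NOT 1 XOR ((0 XOR 1) IMPLIES (NOT 1 AND 0))) -> 0
  row 23 [10111]: (NOT 1 XOR ((0 XOR 1) IMPLIES (NOT 1 AND 0))) -> 0
  row 24 [11000]: (NOT 0 XOR ((1 XOR 0) IMPLIES (NOT 1 AND 1))) -> 1
  row 25 [11001]: (NOT 0 XOR ((1 XOR 0) IMPLIES (NOT 1 AND 1))) -> 1
  row 26 [11010]: (NOT 1 XOR ((1 XOR 0) IMPLIES (NOT 1 AND 1))) -> 0
  row 27 [11011]: (NOT 1 XOR ((1 XOR 0) IMPLIES (NOT 1 AND 1))) -> 0
  row 28 [11100]: (NOT 0 XOR ((1 XOR 1) IMPLIES (NOT 1 AND 1))) -> 0
  row 29 [11101]: (NOT 0 XOR ((1 XOR 1) IMPLIES (NOT 1 AND 1))) -> 0
  row 30 [11110]: (NOT 1 XOR ((1 XOR 1) IMPLIES (NOT 1 AND 1))) -> 1
  row 31 [11111]: (NOT 1 XOR ((1 XOR 1) IMPLIES (NOT 1 AND 1))) -> 1
Full result column, 8 rows per line (x1,x2 fixed per line; x3,x4,x5 runs 000..111 left to right):
  rows 0-7 [x1,x2=00]: 00111100  (ones: 4)
  rows 8-15 [x1,x2=01]: 00110011  (ones: 4)
  rows 16-23 [x1,x2=10]: 00111100  (ones: 4)
  rows 24-31 [x1,x2=11]: 11000011  (ones: 4)
Count of 1-rows = 4+4+4+4 = 16

16


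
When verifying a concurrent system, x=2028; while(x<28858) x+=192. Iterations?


Step 1: x goes from 2028 toward 28858 by 192; the body runs while x<28858, so iterations = ceil((bound-start)/step)
Step 2: Distance=26830
Step 3: ceil(26830/192)=140

140


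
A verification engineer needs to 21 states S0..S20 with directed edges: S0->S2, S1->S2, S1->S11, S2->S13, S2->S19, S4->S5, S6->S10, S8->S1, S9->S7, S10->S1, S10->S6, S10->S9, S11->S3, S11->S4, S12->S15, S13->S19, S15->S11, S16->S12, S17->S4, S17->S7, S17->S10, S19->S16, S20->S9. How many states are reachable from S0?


BFS from S0:
  layer 0: {S0}
  layer 1: {S2}
  layer 2: {S13, S19}
  layer 3: {S16}
  layer 4: {S12}
  layer 5: {S15}
  layer 6: {S11}
  layer 7: {S3, S4}
  layer 8: {S5}
Reachable set: {S0, S2, S3, S4, S5, S11, S12, S13, S15, S16, S19}
Count = 11

11


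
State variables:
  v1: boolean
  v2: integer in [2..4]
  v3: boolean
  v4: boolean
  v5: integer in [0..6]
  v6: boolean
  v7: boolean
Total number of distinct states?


State space = product of domain sizes of all variables.
Domain sizes:
  v1 (boolean): 2
  v2 (integer in [2..4]): 3
  v3 (boolean): 2
  v4 (boolean): 2
  v5 (integer in [0..6]): 7
  v6 (boolean): 2
  v7 (boolean): 2
Product = 2 * 3 * 2 * 2 * 7 * 2 * 2 = 672

672


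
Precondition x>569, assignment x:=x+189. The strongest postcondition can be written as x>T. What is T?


Formula: sp(P, x:=E) = exists old_x. (x = E[old_x/x]) AND P[old_x/x] (old_x is the value of x before the assignment; eliminate old_x by solving x = E[old_x/x] for old_x)
Step 1: Precondition P: x>569, i.e. old_x > 569
Step 2: Assignment gives x = old_x + 189, so old_x = x - 189
Step 3: Substitute into P: x - 189 > 569
Step 4: Simplify: x > 569+189 = 758

758


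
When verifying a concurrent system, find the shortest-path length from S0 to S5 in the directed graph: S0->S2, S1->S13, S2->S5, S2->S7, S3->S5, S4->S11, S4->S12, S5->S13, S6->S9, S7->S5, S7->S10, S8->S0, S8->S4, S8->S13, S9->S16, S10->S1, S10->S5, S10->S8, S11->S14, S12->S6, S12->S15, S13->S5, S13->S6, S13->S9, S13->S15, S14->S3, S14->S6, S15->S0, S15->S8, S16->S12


BFS layer-by-layer from S0:
  dist 0: {S0}
  dist 1: {S2}
  dist 2: {S5, S7}
  -> S5 reached at distance 2
Shortest path length = 2

2


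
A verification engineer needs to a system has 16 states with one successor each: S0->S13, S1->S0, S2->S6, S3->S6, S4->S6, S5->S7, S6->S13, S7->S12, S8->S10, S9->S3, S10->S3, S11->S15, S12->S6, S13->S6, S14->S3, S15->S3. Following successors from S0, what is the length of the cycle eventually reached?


Trace from S0 until a state repeats:
  S0 -> S13 -> S6 -> S13
S13 first seen at step 1, revisited at step 3.
Cycle length = 3 - 1 = 2

2


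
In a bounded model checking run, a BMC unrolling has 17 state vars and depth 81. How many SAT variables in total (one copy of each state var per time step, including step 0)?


BMC unrolls to depth k, creating one copy of each state var for steps 0..k.
Step count = 81 + 1 = 82 (steps 0 through 81)
Vars per step = 17
Total = 17 * 82 = 1394

1394


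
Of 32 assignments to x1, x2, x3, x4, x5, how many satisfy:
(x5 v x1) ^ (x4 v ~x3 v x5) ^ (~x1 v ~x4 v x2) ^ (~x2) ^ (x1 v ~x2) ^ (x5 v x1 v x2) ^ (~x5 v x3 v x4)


CNF with 7 clauses over 5 vars (32 assignments).
An assignment satisfies CNF iff every clause has >=1 true literal.
Check each row (bits = x1,x2,x3,x4,x5; clause T/F shown):
  row 0 [00000]: clauses=FTTTTFT -> 0
  row 1 [00001]: clauses=TTTTTTF -> 0
  row 2 [00010]: clauses=FTTTTFT -> 0
  row 3 [00011]: clauses=TTTTTTT -> 1
  row 4 [00100]: clauses=FFTTTFT -> 0
  row 5 [00101]: clauses=TTTTTTT -> 1
  row 6 [00110]: clauses=FTTTTFT -> 0
  row 7 [00111]: clauses=TTTTTTT -> 1
  row 8 [01000]: clauses=FTTFFTT -> 0
  row 9 [01001]: clauses=TTTFFTF -> 0
  row 10 [01010]: clauses=FTTFFTT -> 0
  row 11 [01011]: clauses=TTTFFTT -> 0
  row 12 [01100]: clauses=FFTFFTT -> 0
  row 13 [01101]: clauses=TTTFFTT -> 0
  row 14 [01110]: clauses=FTTFFTT -> 0
  row 15 [01111]: clauses=TTTFFTT -> 0
  row 16 [10000]: clauses=TTTTTTT -> 1
  row 17 [10001]: clauses=TTTTTTF -> 0
  row 18 [10010]: clauses=TTFTTTT -> 0
  row 19 [10011]: clauses=TTFTTTT -> 0
  row 20 [10100]: clauses=TFTTTTT -> 0
  row 21 [10101]: clauses=TTTTTTT -> 1
  row 22 [10110]: clauses=TTFTTTT -> 0
  row 23 [10111]: clauses=TTFTTTT -> 0
  row 24 [11000]: clauses=TTTFTTT -> 0
  row 25 [11001]: clauses=TTTFTTF -> 0
  row 26 [11010]: clauses=TTTFTTT -> 0
  row 27 [11011]: clauses=TTTFTTT -> 0
  row 28 [11100]: clauses=TFTFTTT -> 0
  row 29 [11101]: clauses=TTTFTTT -> 0
  row 30 [11110]: clauses=TTTFTTT -> 0
  row 31 [11111]: clauses=TTTFTTT -> 0
Full result column, 8 rows per line (x1,x2 fixed per line; x3,x4,x5 runs 000..111 left to right):
  rows 0-7 [x1,x2=00]: 00010101  (ones: 3)
  rows 8-15 [x1,x2=01]: 00000000  (ones: 0)
  rows 16-23 [x1,x2=10]: 10000100  (ones: 2)
  rows 24-31 [x1,x2=11]: 00000000  (ones: 0)
Satisfying assignments = 3+0+2+0 = 5

5


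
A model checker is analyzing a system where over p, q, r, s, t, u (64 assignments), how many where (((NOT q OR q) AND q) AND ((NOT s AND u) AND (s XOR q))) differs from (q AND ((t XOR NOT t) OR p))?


F1 = (((NOT q OR q) AND q) AND ((NOT s AND u) AND (s XOR q)))
F2 = (q AND ((t XOR NOT t) OR p))
Evaluate both on each of 64 rows (bits = p,q,r,s,t,u):
  row 0 [000000]: F1=0 F2=0 -> 0
  row 1 [000001]: F1=0 F2=0 -> 0
  row 2 [000010]: F1=0 F2=0 -> 0
  row 3 [000011]: F1=0 F2=0 -> 0
  row 4 [000100]: F1=0 F2=0 -> 0
  (every remaining row is evaluated the same way; all 64 results are listed next)
Full result column, 8 rows per line (p,q,r fixed per line; s,t,u runs 000..111 left to right):
  rows 0-7 [p,q,r=000]: 00000000  (ones: 0)
  rows 8-15 [p,q,r=001]: 00000000  (ones: 0)
  rows 16-23 [p,q,r=010]: 10101111  (ones: 6)
  rows 24-31 [p,q,r=011]: 10101111  (ones: 6)
  rows 32-39 [p,q,r=100]: 00000000  (ones: 0)
  rows 40-47 [p,q,r=101]: 00000000  (ones: 0)
  rows 48-55 [p,q,r=110]: 10101111  (ones: 6)
  rows 56-63 [p,q,r=111]: 10101111  (ones: 6)
Disagreements = 0+0+6+6+0+0+6+6 = 24

24


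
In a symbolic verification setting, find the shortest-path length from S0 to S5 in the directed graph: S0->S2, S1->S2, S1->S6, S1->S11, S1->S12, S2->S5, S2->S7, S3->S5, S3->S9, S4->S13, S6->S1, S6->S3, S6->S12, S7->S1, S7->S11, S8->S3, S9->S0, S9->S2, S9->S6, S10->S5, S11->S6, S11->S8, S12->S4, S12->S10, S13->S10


BFS layer-by-layer from S0:
  dist 0: {S0}
  dist 1: {S2}
  dist 2: {S5, S7}
  -> S5 reached at distance 2
Shortest path length = 2

2


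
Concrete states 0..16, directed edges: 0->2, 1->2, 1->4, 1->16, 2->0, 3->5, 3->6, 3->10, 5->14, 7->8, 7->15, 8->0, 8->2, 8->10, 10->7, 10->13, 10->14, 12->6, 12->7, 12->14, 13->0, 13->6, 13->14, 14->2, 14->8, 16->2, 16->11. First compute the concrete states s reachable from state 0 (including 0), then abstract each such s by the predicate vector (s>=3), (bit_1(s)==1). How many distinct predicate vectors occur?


BFS from 0:
Concrete reachable: {0, 2}
Abstract via predicates (s>=3), (bit_1(s)==1):
  (0,0) <- {0}
  (0,1) <- {2}
Distinct abstract states = 2

2


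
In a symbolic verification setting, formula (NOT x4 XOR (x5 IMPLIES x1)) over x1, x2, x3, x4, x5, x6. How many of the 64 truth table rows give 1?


Formula: (NOT x4 XOR (x5 IMPLIES x1)) over 6 vars (64 rows)
Evaluate each row (x1, x2, x3, x4, x5, x6 as bits, MSB first):
  row 0 [000000]: (NOT 0 XOR (0 IMPLIES 0)) -> 0
  row 1 [000001]: (NOT 0 XOR (0 IMPLIES 0)) -> 0
  row 2 [000010]: (NOT 0 XOR (1 IMPLIES 0)) -> 1
  row 3 [000011]: (NOT 0 XOR (1 IMPLIES 0)) -> 1
  row 4 [000100]: (NOT 1 XOR (0 IMPLIES 0)) -> 1
  (every remaining row is evaluated the same way; all 64 results are listed next)
Full result column, 8 rows per line (x1,x2,x3 fixed per line; x4,x5,x6 runs 000..111 left to right):
  rows 0-7 [x1,x2,x3=000]: 00111100  (ones: 4)
  rows 8-15 [x1,x2,x3=001]: 00111100  (ones: 4)
  rows 16-23 [x1,x2,x3=010]: 00111100  (ones: 4)
  rows 24-31 [x1,x2,x3=011]: 00111100  (ones: 4)
  rows 32-39 [x1,x2,x3=100]: 00001111  (ones: 4)
  rows 40-47 [x1,x2,x3=101]: 00001111  (ones: 4)
  rows 48-55 [x1,x2,x3=110]: 00001111  (ones: 4)
  rows 56-63 [x1,x2,x3=111]: 00001111  (ones: 4)
Count of 1-rows = 4+4+4+4+4+4+4+4 = 32

32


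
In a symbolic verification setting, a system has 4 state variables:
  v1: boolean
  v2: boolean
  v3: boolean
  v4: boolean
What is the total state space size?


State space = product of domain sizes of all variables.
Domain sizes:
  v1 (boolean): 2
  v2 (boolean): 2
  v3 (boolean): 2
  v4 (boolean): 2
Product = 2 * 2 * 2 * 2 = 16

16


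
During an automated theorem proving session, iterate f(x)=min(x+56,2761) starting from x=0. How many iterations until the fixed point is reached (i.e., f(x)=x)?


Step 1: x=0, cap=2761, increment=56
Step 2: x grows by 56 each step until capped at 2761; fixed point is x=2761
Step 3: iterations = ceil(2761/56) = 50

50


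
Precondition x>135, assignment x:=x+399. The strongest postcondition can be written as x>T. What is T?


Formula: sp(P, x:=E) = exists old_x. (x = E[old_x/x]) AND P[old_x/x] (old_x is the value of x before the assignment; eliminate old_x by solving x = E[old_x/x] for old_x)
Step 1: Precondition P: x>135, i.e. old_x > 135
Step 2: Assignment gives x = old_x + 399, so old_x = x - 399
Step 3: Substitute into P: x - 399 > 135
Step 4: Simplify: x > 135+399 = 534

534


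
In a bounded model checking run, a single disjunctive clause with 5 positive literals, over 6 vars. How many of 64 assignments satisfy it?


Step 1: Total=2^6=64
Step 2: Unsat when all 5 false: 2^1=2
Step 3: Sat=64-2=62

62


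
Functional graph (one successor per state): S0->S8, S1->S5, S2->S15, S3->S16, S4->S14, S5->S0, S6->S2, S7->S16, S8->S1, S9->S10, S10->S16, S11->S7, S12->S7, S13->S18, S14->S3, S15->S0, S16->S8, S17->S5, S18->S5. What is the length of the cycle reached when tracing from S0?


Trace from S0 until a state repeats:
  S0 -> S8 -> S1 -> S5 -> S0
S0 first seen at step 0, revisited at step 4.
Cycle length = 4 - 0 = 4

4


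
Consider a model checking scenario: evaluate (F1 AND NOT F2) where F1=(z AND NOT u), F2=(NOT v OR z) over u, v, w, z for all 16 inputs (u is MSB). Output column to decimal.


F1 = (z AND NOT u)
F2 = (NOT v OR z)
Counterexample to F1=>F2 is where F1=1 and F2=0.
Evaluate each row (bits = u,v,w,z, MSB first):
  row 0 [0000]: F1=0 F2=1 -> F1&~F2 -> 0
  row 1 [0001]: F1=1 F2=1 -> F1&~F2 -> 0
  row 2 [0010]: F1=0 F2=1 -> F1&~F2 -> 0
  row 3 [0011]: F1=1 F2=1 -> F1&~F2 -> 0
  row 4 [0100]: F1=0 F2=0 -> F1&~F2 -> 0
  row 5 [0101]: F1=1 F2=1 -> F1&~F2 -> 0
  row 6 [0110]: F1=0 F2=0 -> F1&~F2 -> 0
  row 7 [0111]: F1=1 F2=1 -> F1&~F2 -> 0
  row 8 [1000]: F1=0 F2=1 -> F1&~F2 -> 0
  row 9 [1001]: F1=0 F2=1 -> F1&~F2 -> 0
  row 10 [1010]: F1=0 F2=1 -> F1&~F2 -> 0
  row 11 [1011]: F1=0 F2=1 -> F1&~F2 -> 0
  row 12 [1100]: F1=0 F2=0 -> F1&~F2 -> 0
  row 13 [1101]: F1=0 F2=1 -> F1&~F2 -> 0
  row 14 [1110]: F1=0 F2=0 -> F1&~F2 -> 0
  row 15 [1111]: F1=0 F2=1 -> F1&~F2 -> 0
Full result column, 4 rows per line (u,v fixed per line; w,z runs 00..11 left to right):
  rows 0-3 [u,v=00]: 0000  = hex 0
  rows 4-7 [u,v=01]: 0000  = hex 0
  rows 8-11 [u,v=10]: 0000  = hex 0
  rows 12-15 [u,v=11]: 0000  = hex 0
Counterexample vector (row 0 .. row 15) = 0000000000000000
Output column grouped in 4s = 0000 0000 0000 0000 = 0x0000
Convert to decimal digit by digit (value = value*16 + digit):
  0 -> 0
  0*16 + 0 = 0
  0*16 + 0 = 0
  0*16 + 0 = 0
Decimal = 0

0


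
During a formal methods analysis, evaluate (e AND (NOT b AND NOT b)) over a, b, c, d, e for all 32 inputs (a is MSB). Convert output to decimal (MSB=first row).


Formula: (e AND (NOT b AND NOT b)) over a, b, c, d, e (32 rows)
Evaluate each row (bits = a,b,c,d,e, MSB first):
  row 0 [00000]: (0 AND (NOT 0 AND NOT 0)) -> 0
  row 1 [00001]: (1 AND (NOT 0 AND NOT 0)) -> 1
  row 2 [00010]: (0 AND (NOT 0 AND NOT 0)) -> 0
  row 3 [00011]: (1 AND (NOT 0 AND NOT 0)) -> 1
  row 4 [00100]: (0 AND (NOT 0 AND NOT 0)) -> 0
  row 5 [00101]: (1 AND (NOT 0 AND NOT 0)) -> 1
  row 6 [00110]: (0 AND (NOT 0 AND NOT 0)) -> 0
  row 7 [00111]: (1 AND (NOT 0 AND NOT 0)) -> 1
  row 8 [01000]: (0 AND (NOT 1 AND NOT 1)) -> 0
  row 9 [01001]: (1 AND (NOT 1 AND NOT 1)) -> 0
  row 10 [01010]: (0 AND (NOT 1 AND NOT 1)) -> 0
  row 11 [01011]: (1 AND (NOT 1 AND NOT 1)) -> 0
  row 12 [01100]: (0 AND (NOT 1 AND NOT 1)) -> 0
  row 13 [01101]: (1 AND (NOT 1 AND NOT 1)) -> 0
  row 14 [01110]: (0 AND (NOT 1 AND NOT 1)) -> 0
  row 15 [01111]: (1 AND (NOT 1 AND NOT 1)) -> 0
  row 16 [10000]: (0 AND (NOT 0 AND NOT 0)) -> 0
  row 17 [10001]: (1 AND (NOT 0 AND NOT 0)) -> 1
  row 18 [10010]: (0 AND (NOT 0 AND NOT 0)) -> 0
  row 19 [10011]: (1 AND (NOT 0 AND NOT 0)) -> 1
  row 20 [10100]: (0 AND (NOT 0 AND NOT 0)) -> 0
  row 21 [10101]: (1 AND (NOT 0 AND NOT 0)) -> 1
  row 22 [10110]: (0 AND (NOT 0 AND NOT 0)) -> 0
  row 23 [10111]: (1 AND (NOT 0 AND NOT 0)) -> 1
  row 24 [11000]: (0 AND (NOT 1 AND NOT 1)) -> 0
  row 25 [11001]: (1 AND (NOT 1 AND NOT 1)) -> 0
  row 26 [11010]: (0 AND (NOT 1 AND NOT 1)) -> 0
  row 27 [11011]: (1 AND (NOT 1 AND NOT 1)) -> 0
  row 28 [11100]: (0 AND (NOT 1 AND NOT 1)) -> 0
  row 29 [11101]: (1 AND (NOT 1 AND NOT 1)) -> 0
  row 30 [11110]: (0 AND (NOT 1 AND NOT 1)) -> 0
  row 31 [11111]: (1 AND (NOT 1 AND NOT 1)) -> 0
Full result column, 4 rows per line (a,b,c fixed per line; d,e runs 00..11 left to right):
  rows 0-3 [a,b,c=000]: 0101  = hex 5
  rows 4-7 [a,b,c=001]: 0101  = hex 5
  rows 8-11 [a,b,c=010]: 0000  = hex 0
  rows 12-15 [a,b,c=011]: 0000  = hex 0
  rows 16-19 [a,b,c=100]: 0101  = hex 5
  rows 20-23 [a,b,c=101]: 0101  = hex 5
  rows 24-27 [a,b,c=110]: 0000  = hex 0
  rows 28-31 [a,b,c=111]: 0000  = hex 0
Output column (row 0 .. row 31) = 01010101000000000101010100000000
Output column grouped in 4s = 0101 0101 0000 0000 0101 0101 0000 0000 = 0x55005500
Convert to decimal digit by digit (value = value*16 + digit):
  5 -> 5
  5*16 + 5 = 85
  85*16 + 0 = 1360
  1360*16 + 0 = 21760
  21760*16 + 5 = 348165
  348165*16 + 5 = 5570645
  5570645*16 + 0 = 89130320
  89130320*16 + 0 = 1426085120
Decimal = 1426085120

1426085120


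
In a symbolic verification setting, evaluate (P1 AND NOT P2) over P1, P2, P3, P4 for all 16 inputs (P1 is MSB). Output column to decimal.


Formula: (P1 AND NOT P2) over P1, P2, P3, P4 (16 rows)
Evaluate each row (bits = P1,P2,P3,P4, MSB first):
  row 0 [0000]: (0 AND NOT 0) -> 0
  row 1 [0001]: (0 AND NOT 0) -> 0
  row 2 [0010]: (0 AND NOT 0) -> 0
  row 3 [0011]: (0 AND NOT 0) -> 0
  row 4 [0100]: (0 AND NOT 1) -> 0
  row 5 [0101]: (0 AND NOT 1) -> 0
  row 6 [0110]: (0 AND NOT 1) -> 0
  row 7 [0111]: (0 AND NOT 1) -> 0
  row 8 [1000]: (1 AND NOT 0) -> 1
  row 9 [1001]: (1 AND NOT 0) -> 1
  row 10 [1010]: (1 AND NOT 0) -> 1
  row 11 [1011]: (1 AND NOT 0) -> 1
  row 12 [1100]: (1 AND NOT 1) -> 0
  row 13 [1101]: (1 AND NOT 1) -> 0
  row 14 [1110]: (1 AND NOT 1) -> 0
  row 15 [1111]: (1 AND NOT 1) -> 0
Full result column, 4 rows per line (P1,P2 fixed per line; P3,P4 runs 00..11 left to right):
  rows 0-3 [P1,P2=00]: 0000  = hex 0
  rows 4-7 [P1,P2=01]: 0000  = hex 0
  rows 8-11 [P1,P2=10]: 1111  = hex F
  rows 12-15 [P1,P2=11]: 0000  = hex 0
Output column (row 0 .. row 15) = 0000000011110000
Output column grouped in 4s = 0000 0000 1111 0000 = 0x00F0
Convert to decimal digit by digit (value = value*16 + digit):
  0 -> 0
  0*16 + 0 = 0
  0*16 + 15 (F) = 15
  15*16 + 0 = 240
Decimal = 240

240


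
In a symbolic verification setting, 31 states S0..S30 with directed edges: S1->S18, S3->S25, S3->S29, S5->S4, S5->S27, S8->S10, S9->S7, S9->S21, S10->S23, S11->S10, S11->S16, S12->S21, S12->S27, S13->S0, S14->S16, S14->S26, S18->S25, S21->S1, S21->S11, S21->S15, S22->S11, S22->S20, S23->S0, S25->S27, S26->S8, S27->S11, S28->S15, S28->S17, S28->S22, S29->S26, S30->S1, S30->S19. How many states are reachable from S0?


BFS from S0:
  layer 0: {S0}
Reachable set: {S0}
Count = 1

1


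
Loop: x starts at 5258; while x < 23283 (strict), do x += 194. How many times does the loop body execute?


Step 1: x goes from 5258 toward 23283 by 194; the body runs while x<23283, so iterations = ceil((bound-start)/step)
Step 2: Distance=18025
Step 3: ceil(18025/194)=93

93


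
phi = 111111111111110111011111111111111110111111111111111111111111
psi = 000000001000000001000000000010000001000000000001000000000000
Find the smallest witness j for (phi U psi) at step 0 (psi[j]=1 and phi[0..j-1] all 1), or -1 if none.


(phi U psi) at 0: need smallest j with psi[j]=1 and phi[i]=1 for all i in [0,j).
Scan from step 0:
  step 0: phi=1, psi=0 -> continue
  step 1: phi=1, psi=0 -> continue
  step 2: phi=1, psi=0 -> continue
  step 3: phi=1, psi=0 -> continue
  step 8: psi=1 and phi held for [0,8) -> witness found
Witness step = 8

8


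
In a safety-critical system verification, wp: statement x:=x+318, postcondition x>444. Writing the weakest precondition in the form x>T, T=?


Formula: wp(x:=E, P) = P[E/x] (substitute E for x in postcondition)
Step 1: Postcondition: x>444
Step 2: Substitute x+318 for x: x+318>444
Step 3: Solve for x: x > 444-318 = 126

126


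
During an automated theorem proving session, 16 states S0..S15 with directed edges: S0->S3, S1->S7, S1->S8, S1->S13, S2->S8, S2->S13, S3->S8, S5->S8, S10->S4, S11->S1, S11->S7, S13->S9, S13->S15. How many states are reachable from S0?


BFS from S0:
  layer 0: {S0}
  layer 1: {S3}
  layer 2: {S8}
Reachable set: {S0, S3, S8}
Count = 3

3


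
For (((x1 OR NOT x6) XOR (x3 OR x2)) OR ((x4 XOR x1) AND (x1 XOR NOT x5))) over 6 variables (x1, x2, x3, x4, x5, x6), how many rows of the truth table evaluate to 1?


Formula: (((x1 OR NOT x6) XOR (x3 OR x2)) OR ((x4 XOR x1) AND (x1 XOR NOT x5))) over 6 vars (64 rows)
Evaluate each row (x1, x2, x3, x4, x5, x6 as bits, MSB first):
  row 0 [000000]: (((0 OR NOT 0) XOR (0 OR 0)) OR ((0 XOR 0) AND (0 XOR NOT 0))) -> 1
  row 1 [000001]: (((0 OR NOT 1) XOR (0 OR 0)) OR ((0 XOR 0) AND (0 XOR NOT 0))) -> 0
  row 2 [000010]: (((0 OR NOT 0) XOR (0 OR 0)) OR ((0 XOR 0) AND (0 XOR NOT 1))) -> 1
  row 3 [000011]: (((0 OR NOT 1) XOR (0 OR 0)) OR ((0 XOR 0) AND (0 XOR NOT 1))) -> 0
  row 4 [000100]: (((0 OR NOT 0) XOR (0 OR 0)) OR ((1 XOR 0) AND (0 XOR NOT 0))) -> 1
  (every remaining row is evaluated the same way; all 64 results are listed next)
Full result column, 8 rows per line (x1,x2,x3 fixed per line; x4,x5,x6 runs 000..111 left to right):
  rows 0-7 [x1,x2,x3=000]: 10101110  (ones: 5)
  rows 8-15 [x1,x2,x3=001]: 01011101  (ones: 5)
  rows 16-23 [x1,x2,x3=010]: 01011101  (ones: 5)
  rows 24-31 [x1,x2,x3=011]: 01011101  (ones: 5)
  rows 32-39 [x1,x2,x3=100]: 11111111  (ones: 8)
  rows 40-47 [x1,x2,x3=101]: 00110000  (ones: 2)
  rows 48-55 [x1,x2,x3=110]: 00110000  (ones: 2)
  rows 56-63 [x1,x2,x3=111]: 00110000  (ones: 2)
Count of 1-rows = 5+5+5+5+8+2+2+2 = 34

34


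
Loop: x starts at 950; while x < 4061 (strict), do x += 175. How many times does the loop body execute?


Step 1: x goes from 950 toward 4061 by 175; the body runs while x<4061, so iterations = ceil((bound-start)/step)
Step 2: Distance=3111
Step 3: ceil(3111/175)=18

18


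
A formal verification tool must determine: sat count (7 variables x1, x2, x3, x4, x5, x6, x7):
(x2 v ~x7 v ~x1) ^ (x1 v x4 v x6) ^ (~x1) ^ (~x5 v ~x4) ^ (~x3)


CNF with 5 clauses over 7 vars (128 assignments).
An assignment satisfies CNF iff every clause has >=1 true literal.
Check each row (bits = x1,x2,x3,x4,x5,x6,x7; clause T/F shown):
  row 0 [0000000]: clauses=TFTTT -> 0
  row 1 [0000001]: clauses=TFTTT -> 0
  row 2 [0000010]: clauses=TTTTT -> 1
  row 3 [0000011]: clauses=TTTTT -> 1
  row 4 [0000100]: clauses=TFTTT -> 0
  (every remaining row is evaluated the same way; all 128 results are listed next)
Full result column, 8 rows per line (x1,x2,x3,x4 fixed per line; x5,x6,x7 runs 000..111 left to right):
  rows 0-7 [x1,x2,x3,x4=0000]: 00110011  (ones: 4)
  rows 8-15 [x1,x2,x3,x4=0001]: 11110000  (ones: 4)
  rows 16-23 [x1,x2,x3,x4=0010]: 00000000  (ones: 0)
  rows 24-31 [x1,x2,x3,x4=0011]: 00000000  (ones: 0)
  rows 32-39 [x1,x2,x3,x4=0100]: 00110011  (ones: 4)
  rows 40-47 [x1,x2,x3,x4=0101]: 11110000  (ones: 4)
  rows 48-55 [x1,x2,x3,x4=0110]: 00000000  (ones: 0)
  rows 56-63 [x1,x2,x3,x4=0111]: 00000000  (ones: 0)
  rows 64-71 [x1,x2,x3,x4=1000]: 00000000  (ones: 0)
  rows 72-79 [x1,x2,x3,x4=1001]: 00000000  (ones: 0)
  rows 80-87 [x1,x2,x3,x4=1010]: 00000000  (ones: 0)
  rows 88-95 [x1,x2,x3,x4=1011]: 00000000  (ones: 0)
  rows 96-103 [x1,x2,x3,x4=1100]: 00000000  (ones: 0)
  rows 104-111 [x1,x2,x3,x4=1101]: 00000000  (ones: 0)
  rows 112-119 [x1,x2,x3,x4=1110]: 00000000  (ones: 0)
  rows 120-127 [x1,x2,x3,x4=1111]: 00000000  (ones: 0)
Satisfying assignments = 4+4+0+0+4+4+0+0+0+0+0+0+0+0+0+0 = 16

16


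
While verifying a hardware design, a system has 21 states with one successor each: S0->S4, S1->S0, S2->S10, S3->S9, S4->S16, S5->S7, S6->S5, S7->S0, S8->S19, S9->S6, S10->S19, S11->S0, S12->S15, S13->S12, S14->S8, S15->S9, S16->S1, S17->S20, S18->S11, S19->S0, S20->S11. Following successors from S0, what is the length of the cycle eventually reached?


Trace from S0 until a state repeats:
  S0 -> S4 -> S16 -> S1 -> S0
S0 first seen at step 0, revisited at step 4.
Cycle length = 4 - 0 = 4

4


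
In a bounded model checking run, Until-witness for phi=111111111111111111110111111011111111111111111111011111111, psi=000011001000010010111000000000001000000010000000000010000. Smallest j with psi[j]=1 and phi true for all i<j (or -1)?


(phi U psi) at 0: need smallest j with psi[j]=1 and phi[i]=1 for all i in [0,j).
Scan from step 0:
  step 0: phi=1, psi=0 -> continue
  step 1: phi=1, psi=0 -> continue
  step 2: phi=1, psi=0 -> continue
  step 3: phi=1, psi=0 -> continue
  step 4: psi=1 and phi held for [0,4) -> witness found
Witness step = 4

4


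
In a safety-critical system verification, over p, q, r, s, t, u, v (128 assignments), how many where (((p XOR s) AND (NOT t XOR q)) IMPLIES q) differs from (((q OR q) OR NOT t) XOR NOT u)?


F1 = (((p XOR s) AND (NOT t XOR q)) IMPLIES q)
F2 = (((q OR q) OR NOT t) XOR NOT u)
Evaluate both on each of 128 rows (bits = p,q,r,s,t,u,v):
  row 0 [0000000]: F1=1 F2=0 (differ) -> 1
  row 1 [0000001]: F1=1 F2=0 (differ) -> 1
  row 2 [0000010]: F1=1 F2=1 -> 0
  row 3 [0000011]: F1=1 F2=1 -> 0
  row 4 [0000100]: F1=1 F2=1 -> 0
  (every remaining row is evaluated the same way; all 128 results are listed next)
Full result column, 8 rows per line (p,q,r,s fixed per line; t,u,v runs 000..111 left to right):
  rows 0-7 [p,q,r,s=0000]: 11000011  (ones: 4)
  rows 8-15 [p,q,r,s=0001]: 00110011  (ones: 4)
  rows 16-23 [p,q,r,s=0010]: 11000011  (ones: 4)
  rows 24-31 [p,q,r,s=0011]: 00110011  (ones: 4)
  rows 32-39 [p,q,r,s=0100]: 11001100  (ones: 4)
  rows 40-47 [p,q,r,s=0101]: 11001100  (ones: 4)
  rows 48-55 [p,q,r,s=0110]: 11001100  (ones: 4)
  rows 56-63 [p,q,r,s=0111]: 11001100  (ones: 4)
  rows 64-71 [p,q,r,s=1000]: 00110011  (ones: 4)
  rows 72-79 [p,q,r,s=1001]: 11000011  (ones: 4)
  rows 80-87 [p,q,r,s=1010]: 00110011  (ones: 4)
  rows 88-95 [p,q,r,s=1011]: 11000011  (ones: 4)
  rows 96-103 [p,q,r,s=1100]: 11001100  (ones: 4)
  rows 104-111 [p,q,r,s=1101]: 11001100  (ones: 4)
  rows 112-119 [p,q,r,s=1110]: 11001100  (ones: 4)
  rows 120-127 [p,q,r,s=1111]: 11001100  (ones: 4)
Disagreements = 4+4+4+4+4+4+4+4+4+4+4+4+4+4+4+4 = 64

64


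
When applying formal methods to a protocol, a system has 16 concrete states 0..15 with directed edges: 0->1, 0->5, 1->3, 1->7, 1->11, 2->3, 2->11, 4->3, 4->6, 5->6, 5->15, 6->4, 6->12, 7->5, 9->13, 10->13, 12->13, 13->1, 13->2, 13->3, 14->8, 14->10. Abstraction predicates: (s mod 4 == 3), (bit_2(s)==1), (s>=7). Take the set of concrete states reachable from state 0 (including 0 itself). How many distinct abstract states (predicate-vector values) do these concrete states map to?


BFS from 0:
Concrete reachable: {0, 1, 2, 3, 4, 5, 6, 7, 11, 12, 13, 15}
Abstract via predicates (s mod 4 == 3), (bit_2(s)==1), (s>=7):
  (0,0,0) <- {0, 1, 2}
  (0,1,0) <- {4, 5, 6}
  (0,1,1) <- {12, 13}
  (1,0,0) <- {3}
  (1,0,1) <- {11}
  (1,1,1) <- {7, 15}
Distinct abstract states = 6

6


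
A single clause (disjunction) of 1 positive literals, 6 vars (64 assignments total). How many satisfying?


Step 1: Total=2^6=64
Step 2: Unsat when all 1 false: 2^5=32
Step 3: Sat=64-32=32

32


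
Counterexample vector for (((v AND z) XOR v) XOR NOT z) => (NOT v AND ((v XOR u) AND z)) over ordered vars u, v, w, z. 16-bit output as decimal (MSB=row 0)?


F1 = (((v AND z) XOR v) XOR NOT z)
F2 = (NOT v AND ((v XOR u) AND z))
Counterexample to F1=>F2 is where F1=1 and F2=0.
Evaluate each row (bits = u,v,w,z, MSB first):
  row 0 [0000]: F1=1 F2=0 -> F1&~F2 -> 1
  row 1 [0001]: F1=0 F2=0 -> F1&~F2 -> 0
  row 2 [0010]: F1=1 F2=0 -> F1&~F2 -> 1
  row 3 [0011]: F1=0 F2=0 -> F1&~F2 -> 0
  row 4 [0100]: F1=0 F2=0 -> F1&~F2 -> 0
  row 5 [0101]: F1=0 F2=0 -> F1&~F2 -> 0
  row 6 [0110]: F1=0 F2=0 -> F1&~F2 -> 0
  row 7 [0111]: F1=0 F2=0 -> F1&~F2 -> 0
  row 8 [1000]: F1=1 F2=0 -> F1&~F2 -> 1
  row 9 [1001]: F1=0 F2=1 -> F1&~F2 -> 0
  row 10 [1010]: F1=1 F2=0 -> F1&~F2 -> 1
  row 11 [1011]: F1=0 F2=1 -> F1&~F2 -> 0
  row 12 [1100]: F1=0 F2=0 -> F1&~F2 -> 0
  row 13 [1101]: F1=0 F2=0 -> F1&~F2 -> 0
  row 14 [1110]: F1=0 F2=0 -> F1&~F2 -> 0
  row 15 [1111]: F1=0 F2=0 -> F1&~F2 -> 0
Full result column, 4 rows per line (u,v fixed per line; w,z runs 00..11 left to right):
  rows 0-3 [u,v=00]: 1010  = hex A
  rows 4-7 [u,v=01]: 0000  = hex 0
  rows 8-11 [u,v=10]: 1010  = hex A
  rows 12-15 [u,v=11]: 0000  = hex 0
Counterexample vector (row 0 .. row 15) = 1010000010100000
Output column grouped in 4s = 1010 0000 1010 0000 = 0xA0A0
Convert to decimal digit by digit (value = value*16 + digit):
  A -> 10
  10*16 + 0 = 160
  160*16 + 10 (A) = 2570
  2570*16 + 0 = 41120
Decimal = 41120

41120


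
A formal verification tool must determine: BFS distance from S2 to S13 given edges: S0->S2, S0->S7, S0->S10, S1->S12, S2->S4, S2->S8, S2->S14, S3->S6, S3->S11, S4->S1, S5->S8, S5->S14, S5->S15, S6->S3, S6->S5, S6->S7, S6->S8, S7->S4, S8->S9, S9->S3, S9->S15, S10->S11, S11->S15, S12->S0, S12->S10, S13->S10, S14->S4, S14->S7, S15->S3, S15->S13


BFS layer-by-layer from S2:
  dist 0: {S2}
  dist 1: {S4, S8, S14}
  dist 2: {S1, S7, S9}
  dist 3: {S3, S12, S15}
  dist 4: {S0, S6, S10, S11, S13}
  -> S13 reached at distance 4
Shortest path length = 4

4


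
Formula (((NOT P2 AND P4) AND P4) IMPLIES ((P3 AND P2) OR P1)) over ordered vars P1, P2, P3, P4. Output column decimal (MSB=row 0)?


Formula: (((NOT P2 AND P4) AND P4) IMPLIES ((P3 AND P2) OR P1)) over P1, P2, P3, P4 (16 rows)
Evaluate each row (bits = P1,P2,P3,P4, MSB first):
  row 0 [0000]: (((NOT 0 AND 0) AND 0) IMPLIES ((0 AND 0) OR 0)) -> 1
  row 1 [0001]: (((NOT 0 AND 1) AND 1) IMPLIES ((0 AND 0) OR 0)) -> 0
  row 2 [0010]: (((NOT 0 AND 0) AND 0) IMPLIES ((1 AND 0) OR 0)) -> 1
  row 3 [0011]: (((NOT 0 AND 1) AND 1) IMPLIES ((1 AND 0) OR 0)) -> 0
  row 4 [0100]: (((NOT 1 AND 0) AND 0) IMPLIES ((0 AND 1) OR 0)) -> 1
  row 5 [0101]: (((NOT 1 AND 1) AND 1) IMPLIES ((0 AND 1) OR 0)) -> 1
  row 6 [0110]: (((NOT 1 AND 0) AND 0) IMPLIES ((1 AND 1) OR 0)) -> 1
  row 7 [0111]: (((NOT 1 AND 1) AND 1) IMPLIES ((1 AND 1) OR 0)) -> 1
  row 8 [1000]: (((NOT 0 AND 0) AND 0) IMPLIES ((0 AND 0) OR 1)) -> 1
  row 9 [1001]: (((NOT 0 AND 1) AND 1) IMPLIES ((0 AND 0) OR 1)) -> 1
  row 10 [1010]: (((NOT 0 AND 0) AND 0) IMPLIES ((1 AND 0) OR 1)) -> 1
  row 11 [1011]: (((NOT 0 AND 1) AND 1) IMPLIES ((1 AND 0) OR 1)) -> 1
  row 12 [1100]: (((NOT 1 AND 0) AND 0) IMPLIES ((0 AND 1) OR 1)) -> 1
  row 13 [1101]: (((NOT 1 AND 1) AND 1) IMPLIES ((0 AND 1) OR 1)) -> 1
  row 14 [1110]: (((NOT 1 AND 0) AND 0) IMPLIES ((1 AND 1) OR 1)) -> 1
  row 15 [1111]: (((NOT 1 AND 1) AND 1) IMPLIES ((1 AND 1) OR 1)) -> 1
Full result column, 4 rows per line (P1,P2 fixed per line; P3,P4 runs 00..11 left to right):
  rows 0-3 [P1,P2=00]: 1010  = hex A
  rows 4-7 [P1,P2=01]: 1111  = hex F
  rows 8-11 [P1,P2=10]: 1111  = hex F
  rows 12-15 [P1,P2=11]: 1111  = hex F
Output column (row 0 .. row 15) = 1010111111111111
Output column grouped in 4s = 1010 1111 1111 1111 = 0xAFFF
Convert to decimal digit by digit (value = value*16 + digit):
  A -> 10
  10*16 + 15 (F) = 175
  175*16 + 15 (F) = 2815
  2815*16 + 15 (F) = 45055
Decimal = 45055

45055


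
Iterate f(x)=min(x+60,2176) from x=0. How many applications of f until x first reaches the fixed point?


Step 1: x=0, cap=2176, increment=60
Step 2: x grows by 60 each step until capped at 2176; fixed point is x=2176
Step 3: iterations = ceil(2176/60) = 37

37


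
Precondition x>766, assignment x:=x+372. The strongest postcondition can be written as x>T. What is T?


Formula: sp(P, x:=E) = exists old_x. (x = E[old_x/x]) AND P[old_x/x] (old_x is the value of x before the assignment; eliminate old_x by solving x = E[old_x/x] for old_x)
Step 1: Precondition P: x>766, i.e. old_x > 766
Step 2: Assignment gives x = old_x + 372, so old_x = x - 372
Step 3: Substitute into P: x - 372 > 766
Step 4: Simplify: x > 766+372 = 1138

1138


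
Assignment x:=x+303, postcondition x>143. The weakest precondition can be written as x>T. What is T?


Formula: wp(x:=E, P) = P[E/x] (substitute E for x in postcondition)
Step 1: Postcondition: x>143
Step 2: Substitute x+303 for x: x+303>143
Step 3: Solve for x: x > 143-303 = -160

-160


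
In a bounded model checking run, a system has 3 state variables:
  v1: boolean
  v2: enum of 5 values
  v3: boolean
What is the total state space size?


State space = product of domain sizes of all variables.
Domain sizes:
  v1 (boolean): 2
  v2 (enum of 5 values): 5
  v3 (boolean): 2
Product = 2 * 5 * 2 = 20

20


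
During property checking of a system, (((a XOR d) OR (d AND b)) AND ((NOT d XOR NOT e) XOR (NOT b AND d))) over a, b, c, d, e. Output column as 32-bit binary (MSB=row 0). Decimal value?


Formula: (((a XOR d) OR (d AND b)) AND ((NOT d XOR NOT e) XOR (NOT b AND d))) over a, b, c, d, e (32 rows)
Evaluate each row (bits = a,b,c,d,e, MSB first):
  row 0 [00000]: (((0 XOR 0) OR (0 AND 0)) AND ((NOT 0 XOR NOT 0) XOR (NOT 0 AND 0))) -> 0
  row 1 [00001]: (((0 XOR 0) OR (0 AND 0)) AND ((NOT 0 XOR NOT 1) XOR (NOT 0 AND 0))) -> 0
  row 2 [00010]: (((0 XOR 1) OR (1 AND 0)) AND ((NOT 1 XOR NOT 0) XOR (NOT 0 AND 1))) -> 0
  row 3 [00011]: (((0 XOR 1) OR (1 AND 0)) AND ((NOT 1 XOR NOT 1) XOR (NOT 0 AND 1))) -> 1
  row 4 [00100]: (((0 XOR 0) OR (0 AND 0)) AND ((NOT 0 XOR NOT 0) XOR (NOT 0 AND 0))) -> 0
  row 5 [00101]: (((0 XOR 0) OR (0 AND 0)) AND ((NOT 0 XOR NOT 1) XOR (NOT 0 AND 0))) -> 0
  row 6 [00110]: (((0 XOR 1) OR (1 AND 0)) AND ((NOT 1 XOR NOT 0) XOR (NOT 0 AND 1))) -> 0
  row 7 [00111]: (((0 XOR 1) OR (1 AND 0)) AND ((NOT 1 XOR NOT 1) XOR (NOT 0 AND 1))) -> 1
  row 8 [01000]: (((0 XOR 0) OR (0 AND 1)) AND ((NOT 0 XOR NOT 0) XOR (NOT 1 AND 0))) -> 0
  row 9 [01001]: (((0 XOR 0) OR (0 AND 1)) AND ((NOT 0 XOR NOT 1) XOR (NOT 1 AND 0))) -> 0
  row 10 [01010]: (((0 XOR 1) OR (1 AND 1)) AND ((NOT 1 XOR NOT 0) XOR (NOT 1 AND 1))) -> 1
  row 11 [01011]: (((0 XOR 1) OR (1 AND 1)) AND ((NOT 1 XOR NOT 1) XOR (NOT 1 AND 1))) -> 0
  row 12 [01100]: (((0 XOR 0) OR (0 AND 1)) AND ((NOT 0 XOR NOT 0) XOR (NOT 1 AND 0))) -> 0
  row 13 [01101]: (((0 XOR 0) OR (0 AND 1)) AND ((NOT 0 XOR NOT 1) XOR (NOT 1 AND 0))) -> 0
  row 14 [01110]: (((0 XOR 1) OR (1 AND 1)) AND ((NOT 1 XOR NOT 0) XOR (NOT 1 AND 1))) -> 1
  row 15 [01111]: (((0 XOR 1) OR (1 AND 1)) AND ((NOT 1 XOR NOT 1) XOR (NOT 1 AND 1))) -> 0
  row 16 [10000]: (((1 XOR 0) OR (0 AND 0)) AND ((NOT 0 XOR NOT 0) XOR (NOT 0 AND 0))) -> 0
  row 17 [10001]: (((1 XOR 0) OR (0 AND 0)) AND ((NOT 0 XOR NOT 1) XOR (NOT 0 AND 0))) -> 1
  row 18 [10010]: (((1 XOR 1) OR (1 AND 0)) AND ((NOT 1 XOR NOT 0) XOR (NOT 0 AND 1))) -> 0
  row 19 [10011]: (((1 XOR 1) OR (1 AND 0)) AND ((NOT 1 XOR NOT 1) XOR (NOT 0 AND 1))) -> 0
  row 20 [10100]: (((1 XOR 0) OR (0 AND 0)) AND ((NOT 0 XOR NOT 0) XOR (NOT 0 AND 0))) -> 0
  row 21 [10101]: (((1 XOR 0) OR (0 AND 0)) AND ((NOT 0 XOR NOT 1) XOR (NOT 0 AND 0))) -> 1
  row 22 [10110]: (((1 XOR 1) OR (1 AND 0)) AND ((NOT 1 XOR NOT 0) XOR (NOT 0 AND 1))) -> 0
  row 23 [10111]: (((1 XOR 1) OR (1 AND 0)) AND ((NOT 1 XOR NOT 1) XOR (NOT 0 AND 1))) -> 0
  row 24 [11000]: (((1 XOR 0) OR (0 AND 1)) AND ((NOT 0 XOR NOT 0) XOR (NOT 1 AND 0))) -> 0
  row 25 [11001]: (((1 XOR 0) OR (0 AND 1)) AND ((NOT 0 XOR NOT 1) XOR (NOT 1 AND 0))) -> 1
  row 26 [11010]: (((1 XOR 1) OR (1 AND 1)) AND ((NOT 1 XOR NOT 0) XOR (NOT 1 AND 1))) -> 1
  row 27 [11011]: (((1 XOR 1) OR (1 AND 1)) AND ((NOT 1 XOR NOT 1) XOR (NOT 1 AND 1))) -> 0
  row 28 [11100]: (((1 XOR 0) OR (0 AND 1)) AND ((NOT 0 XOR NOT 0) XOR (NOT 1 AND 0))) -> 0
  row 29 [11101]: (((1 XOR 0) OR (0 AND 1)) AND ((NOT 0 XOR NOT 1) XOR (NOT 1 AND 0))) -> 1
  row 30 [11110]: (((1 XOR 1) OR (1 AND 1)) AND ((NOT 1 XOR NOT 0) XOR (NOT 1 AND 1))) -> 1
  row 31 [11111]: (((1 XOR 1) OR (1 AND 1)) AND ((NOT 1 XOR NOT 1) XOR (NOT 1 AND 1))) -> 0
Full result column, 4 rows per line (a,b,c fixed per line; d,e runs 00..11 left to right):
  rows 0-3 [a,b,c=000]: 0001  = hex 1
  rows 4-7 [a,b,c=001]: 0001  = hex 1
  rows 8-11 [a,b,c=010]: 0010  = hex 2
  rows 12-15 [a,b,c=011]: 0010  = hex 2
  rows 16-19 [a,b,c=100]: 0100  = hex 4
  rows 20-23 [a,b,c=101]: 0100  = hex 4
  rows 24-27 [a,b,c=110]: 0110  = hex 6
  rows 28-31 [a,b,c=111]: 0110  = hex 6
Output column (row 0 .. row 31) = 00010001001000100100010001100110
Output column grouped in 4s = 0001 0001 0010 0010 0100 0100 0110 0110 = 0x11224466
Convert to decimal digit by digit (value = value*16 + digit):
  1 -> 1
  1*16 + 1 = 17
  17*16 + 2 = 274
  274*16 + 2 = 4386
  4386*16 + 4 = 70180
  70180*16 + 4 = 1122884
  1122884*16 + 6 = 17966150
  17966150*16 + 6 = 287458406
Decimal = 287458406

287458406


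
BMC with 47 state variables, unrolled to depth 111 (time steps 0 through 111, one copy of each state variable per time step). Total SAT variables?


BMC unrolls to depth k, creating one copy of each state var for steps 0..k.
Step count = 111 + 1 = 112 (steps 0 through 111)
Vars per step = 47
Total = 47 * 112 = 5264

5264
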